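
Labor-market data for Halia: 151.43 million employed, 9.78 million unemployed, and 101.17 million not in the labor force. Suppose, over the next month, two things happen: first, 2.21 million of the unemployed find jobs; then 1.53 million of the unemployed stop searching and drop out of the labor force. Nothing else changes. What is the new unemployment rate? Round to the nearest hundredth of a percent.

Initially, labor force = 151.43 + 9.78 = 161.21 million, so u = 9.78/161.21 = 6.07%.
After the first change, unemployed falls and employed rises by 2.21; labor force unchanged → E = 153.64, U = 7.57, labor force = 161.21 million.
After the second change, unemployed and labor force both fall by 1.53 → E = 153.64, U = 6.04, labor force = 159.68 million.
New unemployment rate = 6.04 / 159.68 = 3.78%.

New unemployment rate ≈ 3.78%.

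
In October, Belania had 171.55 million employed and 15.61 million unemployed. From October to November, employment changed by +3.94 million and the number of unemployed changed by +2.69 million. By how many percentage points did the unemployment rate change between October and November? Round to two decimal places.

The unemployment rate changed by +1.10 percentage points.

October: labor force = 171.55 + 15.61 = 187.16; u = 15.61/187.16 = 8.34%.
November: labor force = 175.49 + 18.30 = 193.79; u = 18.30/193.79 = 9.44%.
Change = 9.44% − 8.34% = +1.10 pp.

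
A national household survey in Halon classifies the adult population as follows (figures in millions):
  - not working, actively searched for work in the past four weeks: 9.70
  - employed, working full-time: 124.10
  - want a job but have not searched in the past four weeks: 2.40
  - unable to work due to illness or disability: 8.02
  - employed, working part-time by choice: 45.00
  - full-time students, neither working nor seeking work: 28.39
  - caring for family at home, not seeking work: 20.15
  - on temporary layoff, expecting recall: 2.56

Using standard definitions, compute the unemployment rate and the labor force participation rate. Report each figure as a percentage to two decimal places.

Employed = 124.10 + 45.00 = 169.10 million.
Unemployed = 9.70 + 2.56 = 12.26 million (jobless and actively searching, or on temporary layoff).
Labor force = 169.10 + 12.26 = 181.36 million.
Not in labor force = 2.40 + 8.02 + 28.39 + 20.15 = 58.96 million (those not working and not actively searching are outside the labor force — including those who want a job but have given up searching).
Civilian working-age population = 181.36 + 58.96 = 240.32 million.
Unemployment rate = 12.26 / 181.36 = 6.76%.
Labor force participation rate = 181.36 / 240.32 = 75.47%.

Unemployment rate ≈ 6.76%; labor force participation rate ≈ 75.47%.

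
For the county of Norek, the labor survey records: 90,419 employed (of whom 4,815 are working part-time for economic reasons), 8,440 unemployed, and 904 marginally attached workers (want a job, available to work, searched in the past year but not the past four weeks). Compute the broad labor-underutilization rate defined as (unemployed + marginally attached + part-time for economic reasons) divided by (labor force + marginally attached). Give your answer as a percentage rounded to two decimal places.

Labor force = 90,419 + 8,440 = 98,859.
Numerator = 8,440 + 904 + 4,815 = 14,159.
Denominator = 98,859 + 904 = 99,763.
Broad rate = 14,159 / 99,763 = 14.19%.

Broad underutilization rate ≈ 14.19%.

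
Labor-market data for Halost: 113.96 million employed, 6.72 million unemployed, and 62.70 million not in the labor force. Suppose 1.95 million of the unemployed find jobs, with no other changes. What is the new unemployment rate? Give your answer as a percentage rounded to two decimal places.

New unemployment rate ≈ 3.95%.

Initially, labor force = 113.96 + 6.72 = 120.68 million, so u = 6.72/120.68 = 5.57%.
After the change, unemployed falls and employed rises by 1.95; labor force unchanged → E = 115.91, U = 4.77, labor force = 120.68 million.
New unemployment rate = 4.77 / 120.68 = 3.95%.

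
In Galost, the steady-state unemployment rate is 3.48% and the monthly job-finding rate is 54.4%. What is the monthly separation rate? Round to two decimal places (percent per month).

From u* = s/(s+f): s = u·f/(1−u).
s = 0.0348 × 54.4 / (1 − 0.0348) = 1.8931 / 0.9652 ≈ 1.96% per month.

Separation rate ≈ 1.96% per month.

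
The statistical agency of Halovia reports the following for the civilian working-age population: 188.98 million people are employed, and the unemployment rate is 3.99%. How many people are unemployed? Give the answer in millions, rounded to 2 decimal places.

About 7.85 million are unemployed.

Let U be the number unemployed. The labor force is E + U, and U/(E+U) = 0.0399.
So U = 0.0399 × 188.98 / (1 − 0.0399) = 7.5403 / 0.9601 ≈ 7.85 million.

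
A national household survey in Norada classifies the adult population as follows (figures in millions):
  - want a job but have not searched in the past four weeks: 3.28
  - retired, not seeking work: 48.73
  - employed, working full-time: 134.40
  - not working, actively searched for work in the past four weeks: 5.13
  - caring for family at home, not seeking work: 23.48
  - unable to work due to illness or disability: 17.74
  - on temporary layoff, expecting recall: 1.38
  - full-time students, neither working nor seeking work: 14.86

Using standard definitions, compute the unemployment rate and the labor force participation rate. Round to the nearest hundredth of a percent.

Unemployment rate ≈ 4.62%; labor force participation rate ≈ 56.59%.

Employed = 134.40 million.
Unemployed = 5.13 + 1.38 = 6.51 million (jobless and actively searching, or on temporary layoff).
Labor force = 134.40 + 6.51 = 140.91 million.
Not in labor force = 3.28 + 48.73 + 23.48 + 17.74 + 14.86 = 108.09 million (those not working and not actively searching are outside the labor force — including those who want a job but have given up searching).
Civilian working-age population = 140.91 + 108.09 = 249.00 million.
Unemployment rate = 6.51 / 140.91 = 4.62%.
Labor force participation rate = 140.91 / 249.00 = 56.59%.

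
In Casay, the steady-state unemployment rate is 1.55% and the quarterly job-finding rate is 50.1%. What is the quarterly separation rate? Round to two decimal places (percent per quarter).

Separation rate ≈ 0.79% per quarter.

From u* = s/(s+f): s = u·f/(1−u).
s = 0.0155 × 50.1 / (1 − 0.0155) = 0.7765 / 0.9845 ≈ 0.79% per quarter.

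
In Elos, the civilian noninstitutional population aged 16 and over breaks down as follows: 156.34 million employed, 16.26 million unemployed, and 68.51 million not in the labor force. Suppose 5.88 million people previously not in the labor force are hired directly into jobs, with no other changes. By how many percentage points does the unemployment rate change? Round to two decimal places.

Initially, labor force = 156.34 + 16.26 = 172.60 million, so u = 16.26/172.60 = 9.42%.
After the change, employed and labor force both rise by 5.88; unemployed unchanged → E = 162.22, U = 16.26, labor force = 178.48 million.
New unemployment rate = 16.26 / 178.48 = 9.11%.
Change = 9.11% − 9.42% = −0.31 percentage points.

The unemployment rate changes by −0.31 percentage points.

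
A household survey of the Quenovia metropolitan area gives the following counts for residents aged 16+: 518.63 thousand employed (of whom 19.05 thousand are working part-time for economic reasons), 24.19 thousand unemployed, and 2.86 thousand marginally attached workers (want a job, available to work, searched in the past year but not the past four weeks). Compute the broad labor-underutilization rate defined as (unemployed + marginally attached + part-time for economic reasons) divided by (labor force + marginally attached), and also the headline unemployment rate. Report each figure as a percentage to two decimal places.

Broad underutilization rate ≈ 8.45%; headline unemployment rate ≈ 4.46%.

Labor force = 518.63 + 24.19 = 542.82 thousand.
Numerator = 24.19 + 2.86 + 19.05 = 46.10 thousand.
Denominator = 542.82 + 2.86 = 545.68 thousand.
Broad rate = 46.10 / 545.68 = 8.45%.
Headline unemployment rate = 24.19 / 542.82 = 4.46%.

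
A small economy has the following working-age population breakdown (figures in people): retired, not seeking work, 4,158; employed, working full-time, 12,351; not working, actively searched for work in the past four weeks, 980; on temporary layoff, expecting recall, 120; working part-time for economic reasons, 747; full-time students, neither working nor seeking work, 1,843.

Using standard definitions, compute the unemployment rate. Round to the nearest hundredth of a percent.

Unemployment rate ≈ 7.75%.

Employed = 12,351 + 747 = 13,098 (anyone who worked, including part-time for economic reasons, counts as employed).
Unemployed = 980 + 120 = 1,100 (jobless and actively searching, or on temporary layoff).
Labor force = 13,098 + 1,100 = 14,198.
Unemployment rate = 1,100 / 14,198 = 7.75%.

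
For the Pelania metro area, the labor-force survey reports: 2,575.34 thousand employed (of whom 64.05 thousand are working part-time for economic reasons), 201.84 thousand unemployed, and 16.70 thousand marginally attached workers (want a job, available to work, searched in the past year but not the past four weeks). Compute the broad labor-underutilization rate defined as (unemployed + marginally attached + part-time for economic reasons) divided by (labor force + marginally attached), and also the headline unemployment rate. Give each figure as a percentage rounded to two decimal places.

Broad underutilization rate ≈ 10.11%; headline unemployment rate ≈ 7.27%.

Labor force = 2,575.34 + 201.84 = 2,777.18 thousand.
Numerator = 201.84 + 16.70 + 64.05 = 282.59 thousand.
Denominator = 2,777.18 + 16.70 = 2,793.88 thousand.
Broad rate = 282.59 / 2,793.88 = 10.11%.
Headline unemployment rate = 201.84 / 2,777.18 = 7.27%.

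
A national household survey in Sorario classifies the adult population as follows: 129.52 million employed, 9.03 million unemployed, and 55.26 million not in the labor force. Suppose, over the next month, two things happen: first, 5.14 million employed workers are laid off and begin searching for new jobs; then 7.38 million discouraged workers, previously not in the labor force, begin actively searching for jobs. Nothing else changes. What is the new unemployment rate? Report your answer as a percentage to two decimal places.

New unemployment rate ≈ 14.77%.

Initially, labor force = 129.52 + 9.03 = 138.55 million, so u = 9.03/138.55 = 6.52%.
After the first change, employed falls and unemployed rises by 5.14; labor force unchanged → E = 124.38, U = 14.17, labor force = 138.55 million.
After the second change, unemployed and labor force both rise by 7.38 → E = 124.38, U = 21.55, labor force = 145.93 million.
New unemployment rate = 21.55 / 145.93 = 14.77%.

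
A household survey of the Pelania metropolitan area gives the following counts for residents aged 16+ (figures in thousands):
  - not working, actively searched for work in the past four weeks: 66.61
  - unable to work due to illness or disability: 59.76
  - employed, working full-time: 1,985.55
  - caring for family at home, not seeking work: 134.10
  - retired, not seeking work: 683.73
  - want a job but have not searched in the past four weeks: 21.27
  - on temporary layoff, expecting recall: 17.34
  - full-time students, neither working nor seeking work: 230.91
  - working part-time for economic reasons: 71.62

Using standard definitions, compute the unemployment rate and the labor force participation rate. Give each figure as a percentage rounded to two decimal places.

Unemployment rate ≈ 3.92%; labor force participation rate ≈ 65.46%.

Employed = 1,985.55 + 71.62 = 2,057.17 thousand (anyone who worked, including part-time for economic reasons, counts as employed).
Unemployed = 66.61 + 17.34 = 83.95 thousand (jobless and actively searching, or on temporary layoff).
Labor force = 2,057.17 + 83.95 = 2,141.12 thousand.
Not in labor force = 59.76 + 134.10 + 683.73 + 21.27 + 230.91 = 1,129.77 thousand (those not working and not actively searching are outside the labor force — including those who want a job but have given up searching).
Civilian working-age population = 2,141.12 + 1,129.77 = 3,270.89 thousand.
Unemployment rate = 83.95 / 2,141.12 = 3.92%.
Labor force participation rate = 2,141.12 / 3,270.89 = 65.46%.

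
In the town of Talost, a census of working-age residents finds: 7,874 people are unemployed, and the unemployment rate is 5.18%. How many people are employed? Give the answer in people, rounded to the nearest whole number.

About 144,134 are employed.

Labor force = U / u = 7,874 / 0.0518 ≈ 152,008.
Employed = labor force − unemployed = 152,008 − 7,874 = 144,134.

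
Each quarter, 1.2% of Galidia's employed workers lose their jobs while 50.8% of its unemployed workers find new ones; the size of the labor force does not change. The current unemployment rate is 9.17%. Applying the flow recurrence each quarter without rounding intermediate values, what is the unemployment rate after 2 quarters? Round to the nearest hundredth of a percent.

Unemployment rate after two quarters ≈ 3.89%.

With a fixed labor force, u_{t+1} = u_t + s·(1−u_t) − f·u_t = u_t·(1−s−f) + s.
Here 1−s−f = 0.480 and s = 0.012.
u_1 = 0.091700 × 0.480 + 0.012 = 0.056016.
u_2 = 0.056016 × 0.480 + 0.012 = 0.038888.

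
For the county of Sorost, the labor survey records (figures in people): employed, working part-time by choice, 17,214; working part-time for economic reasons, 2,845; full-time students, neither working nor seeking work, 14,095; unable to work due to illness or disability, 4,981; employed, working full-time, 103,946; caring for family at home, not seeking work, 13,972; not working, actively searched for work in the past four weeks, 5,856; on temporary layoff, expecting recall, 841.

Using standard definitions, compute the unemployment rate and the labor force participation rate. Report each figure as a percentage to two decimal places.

Unemployment rate ≈ 5.12%; labor force participation rate ≈ 79.82%.

Employed = 17,214 + 2,845 + 103,946 = 124,005 (anyone who worked, including part-time for economic reasons, counts as employed).
Unemployed = 5,856 + 841 = 6,697 (jobless and actively searching, or on temporary layoff).
Labor force = 124,005 + 6,697 = 130,702.
Not in labor force = 14,095 + 4,981 + 13,972 = 33,048 (those not working and not actively searching are outside the labor force).
Civilian working-age population = 130,702 + 33,048 = 163,750.
Unemployment rate = 6,697 / 130,702 = 5.12%.
Labor force participation rate = 130,702 / 163,750 = 79.82%.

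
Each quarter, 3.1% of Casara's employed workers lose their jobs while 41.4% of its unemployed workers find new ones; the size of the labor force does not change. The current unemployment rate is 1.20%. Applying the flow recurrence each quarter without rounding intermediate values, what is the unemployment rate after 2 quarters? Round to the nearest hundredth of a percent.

With a fixed labor force, u_{t+1} = u_t + s·(1−u_t) − f·u_t = u_t·(1−s−f) + s.
Here 1−s−f = 0.555 and s = 0.031.
u_1 = 0.012000 × 0.555 + 0.031 = 0.037660.
u_2 = 0.037660 × 0.555 + 0.031 = 0.051901.

Unemployment rate after two quarters ≈ 5.19%.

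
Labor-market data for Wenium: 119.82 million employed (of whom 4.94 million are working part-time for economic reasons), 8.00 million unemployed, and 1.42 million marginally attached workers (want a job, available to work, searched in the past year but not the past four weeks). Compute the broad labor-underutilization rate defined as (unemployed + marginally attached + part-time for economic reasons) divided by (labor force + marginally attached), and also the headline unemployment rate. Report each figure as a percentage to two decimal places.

Labor force = 119.82 + 8.00 = 127.82 million.
Numerator = 8.00 + 1.42 + 4.94 = 14.36 million.
Denominator = 127.82 + 1.42 = 129.24 million.
Broad rate = 14.36 / 129.24 = 11.11%.
Headline unemployment rate = 8.00 / 127.82 = 6.26%.

Broad underutilization rate ≈ 11.11%; headline unemployment rate ≈ 6.26%.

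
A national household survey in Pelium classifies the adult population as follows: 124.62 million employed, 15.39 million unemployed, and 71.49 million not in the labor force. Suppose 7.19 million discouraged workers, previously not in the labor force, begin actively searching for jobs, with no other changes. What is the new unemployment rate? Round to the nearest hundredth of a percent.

Initially, labor force = 124.62 + 15.39 = 140.01 million, so u = 15.39/140.01 = 10.99%.
After the change, unemployed and labor force both rise by 7.19 → E = 124.62, U = 22.58, labor force = 147.20 million.
New unemployment rate = 22.58 / 147.20 = 15.34%.

New unemployment rate ≈ 15.34%.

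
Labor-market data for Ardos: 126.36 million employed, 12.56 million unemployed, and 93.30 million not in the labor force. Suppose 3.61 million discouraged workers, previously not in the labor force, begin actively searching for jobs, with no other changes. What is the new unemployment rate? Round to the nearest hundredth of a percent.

New unemployment rate ≈ 11.34%.

Initially, labor force = 126.36 + 12.56 = 138.92 million, so u = 12.56/138.92 = 9.04%.
After the change, unemployed and labor force both rise by 3.61 → E = 126.36, U = 16.17, labor force = 142.53 million.
New unemployment rate = 16.17 / 142.53 = 11.34%.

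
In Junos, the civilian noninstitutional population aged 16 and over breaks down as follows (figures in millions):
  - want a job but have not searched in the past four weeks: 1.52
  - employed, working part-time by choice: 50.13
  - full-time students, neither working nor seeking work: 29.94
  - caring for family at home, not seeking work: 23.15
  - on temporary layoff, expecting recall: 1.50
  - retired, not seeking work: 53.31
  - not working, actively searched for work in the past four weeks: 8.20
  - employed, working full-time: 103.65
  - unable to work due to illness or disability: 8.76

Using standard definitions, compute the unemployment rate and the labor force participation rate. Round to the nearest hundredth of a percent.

Unemployment rate ≈ 5.93%; labor force participation rate ≈ 58.35%.

Employed = 50.13 + 103.65 = 153.78 million.
Unemployed = 1.50 + 8.20 = 9.70 million (jobless and actively searching, or on temporary layoff).
Labor force = 153.78 + 9.70 = 163.48 million.
Not in labor force = 1.52 + 29.94 + 23.15 + 53.31 + 8.76 = 116.68 million (those not working and not actively searching are outside the labor force — including those who want a job but have given up searching).
Civilian working-age population = 163.48 + 116.68 = 280.16 million.
Unemployment rate = 9.70 / 163.48 = 5.93%.
Labor force participation rate = 163.48 / 280.16 = 58.35%.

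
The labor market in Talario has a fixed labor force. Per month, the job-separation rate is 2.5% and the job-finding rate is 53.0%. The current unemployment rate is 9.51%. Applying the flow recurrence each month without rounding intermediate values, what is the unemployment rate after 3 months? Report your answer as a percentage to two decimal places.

Unemployment rate after three months ≈ 4.95%.

With a fixed labor force, u_{t+1} = u_t + s·(1−u_t) − f·u_t = u_t·(1−s−f) + s.
Here 1−s−f = 0.445 and s = 0.025.
u_1 = 0.095100 × 0.445 + 0.025 = 0.067320.
u_2 = 0.067320 × 0.445 + 0.025 = 0.054957.
u_3 = 0.054957 × 0.445 + 0.025 = 0.049456.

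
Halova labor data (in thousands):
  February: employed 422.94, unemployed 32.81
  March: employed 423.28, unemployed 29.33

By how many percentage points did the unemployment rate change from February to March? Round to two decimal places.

February: labor force = 422.94 + 32.81 = 455.75; u = 32.81/455.75 = 7.20%.
March: labor force = 423.28 + 29.33 = 452.61; u = 29.33/452.61 = 6.48%.
Change = 6.48% − 7.20% = −0.72 pp.

The unemployment rate changed by −0.72 percentage points.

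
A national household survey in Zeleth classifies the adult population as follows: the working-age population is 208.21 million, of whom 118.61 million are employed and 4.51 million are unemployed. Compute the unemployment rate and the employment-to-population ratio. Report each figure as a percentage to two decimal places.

Unemployment rate ≈ 3.66%; employment-population ratio ≈ 56.97%.

Labor force = employed + unemployed = 118.61 + 4.51 = 123.12 million.
Unemployment rate = 4.51 / 123.12 = 3.66%.
Employment-population ratio = 118.61 / 208.21 = 56.97%.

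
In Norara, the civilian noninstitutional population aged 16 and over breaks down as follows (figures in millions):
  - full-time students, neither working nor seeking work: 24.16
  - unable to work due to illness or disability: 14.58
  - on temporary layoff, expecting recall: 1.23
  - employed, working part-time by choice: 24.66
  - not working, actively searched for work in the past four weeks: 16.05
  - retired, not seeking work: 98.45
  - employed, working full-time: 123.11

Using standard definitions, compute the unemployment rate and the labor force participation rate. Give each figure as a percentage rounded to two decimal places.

Employed = 24.66 + 123.11 = 147.77 million.
Unemployed = 1.23 + 16.05 = 17.28 million (jobless and actively searching, or on temporary layoff).
Labor force = 147.77 + 17.28 = 165.05 million.
Not in labor force = 24.16 + 14.58 + 98.45 = 137.19 million (those not working and not actively searching are outside the labor force).
Civilian working-age population = 165.05 + 137.19 = 302.24 million.
Unemployment rate = 17.28 / 165.05 = 10.47%.
Labor force participation rate = 165.05 / 302.24 = 54.61%.

Unemployment rate ≈ 10.47%; labor force participation rate ≈ 54.61%.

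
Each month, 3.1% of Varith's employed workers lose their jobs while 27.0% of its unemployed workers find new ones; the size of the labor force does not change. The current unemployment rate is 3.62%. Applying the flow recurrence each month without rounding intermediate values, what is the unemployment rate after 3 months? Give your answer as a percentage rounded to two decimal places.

Unemployment rate after three months ≈ 8.02%.

With a fixed labor force, u_{t+1} = u_t + s·(1−u_t) − f·u_t = u_t·(1−s−f) + s.
Here 1−s−f = 0.699 and s = 0.031.
u_1 = 0.036200 × 0.699 + 0.031 = 0.056304.
u_2 = 0.056304 × 0.699 + 0.031 = 0.070356.
u_3 = 0.070356 × 0.699 + 0.031 = 0.080179.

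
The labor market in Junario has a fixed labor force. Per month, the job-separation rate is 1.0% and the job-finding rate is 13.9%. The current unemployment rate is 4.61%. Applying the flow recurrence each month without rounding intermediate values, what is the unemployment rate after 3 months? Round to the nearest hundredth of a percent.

Unemployment rate after three months ≈ 5.42%.

With a fixed labor force, u_{t+1} = u_t + s·(1−u_t) − f·u_t = u_t·(1−s−f) + s.
Here 1−s−f = 0.851 and s = 0.010.
u_1 = 0.046100 × 0.851 + 0.010 = 0.049231.
u_2 = 0.049231 × 0.851 + 0.010 = 0.051896.
u_3 = 0.051896 × 0.851 + 0.010 = 0.054163.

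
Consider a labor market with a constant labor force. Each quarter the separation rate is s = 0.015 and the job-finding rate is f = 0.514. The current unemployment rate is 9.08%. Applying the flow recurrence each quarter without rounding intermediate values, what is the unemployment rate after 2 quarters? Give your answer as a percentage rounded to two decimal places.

Unemployment rate after two quarters ≈ 4.22%.

With a fixed labor force, u_{t+1} = u_t + s·(1−u_t) − f·u_t = u_t·(1−s−f) + s.
Here 1−s−f = 0.471 and s = 0.015.
u_1 = 0.090800 × 0.471 + 0.015 = 0.057767.
u_2 = 0.057767 × 0.471 + 0.015 = 0.042208.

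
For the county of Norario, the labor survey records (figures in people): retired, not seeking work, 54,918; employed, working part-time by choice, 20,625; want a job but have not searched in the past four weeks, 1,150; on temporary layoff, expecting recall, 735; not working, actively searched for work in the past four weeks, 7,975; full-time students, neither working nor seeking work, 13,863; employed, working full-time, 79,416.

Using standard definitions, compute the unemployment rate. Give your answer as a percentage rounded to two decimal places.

Employed = 20,625 + 79,416 = 100,041.
Unemployed = 735 + 7,975 = 8,710 (jobless and actively searching, or on temporary layoff).
Labor force = 100,041 + 8,710 = 108,751.
Unemployment rate = 8,710 / 108,751 = 8.01%.

Unemployment rate ≈ 8.01%.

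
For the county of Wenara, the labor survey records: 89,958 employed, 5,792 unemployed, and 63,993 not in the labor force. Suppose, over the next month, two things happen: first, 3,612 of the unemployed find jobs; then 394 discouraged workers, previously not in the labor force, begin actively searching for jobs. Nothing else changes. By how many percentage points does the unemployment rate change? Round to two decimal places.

Initially, labor force = 89,958 + 5,792 = 95,750, so u = 5,792/95,750 = 6.05%.
After the first change, unemployed falls and employed rises by 3,612; labor force unchanged → E = 93,570, U = 2,180, labor force = 95,750.
After the second change, unemployed and labor force both rise by 394 → E = 93,570, U = 2,574, labor force = 96,144.
New unemployment rate = 2,574 / 96,144 = 2.68%.
Change = 2.68% − 6.05% = −3.37 percentage points.

The unemployment rate changes by −3.37 percentage points.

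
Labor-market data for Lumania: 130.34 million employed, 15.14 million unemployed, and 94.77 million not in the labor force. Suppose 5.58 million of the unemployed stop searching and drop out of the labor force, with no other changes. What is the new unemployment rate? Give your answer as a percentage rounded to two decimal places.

Initially, labor force = 130.34 + 15.14 = 145.48 million, so u = 15.14/145.48 = 10.41%.
After the change, unemployed and labor force both fall by 5.58 → E = 130.34, U = 9.56, labor force = 139.90 million.
New unemployment rate = 9.56 / 139.90 = 6.83%.

New unemployment rate ≈ 6.83%.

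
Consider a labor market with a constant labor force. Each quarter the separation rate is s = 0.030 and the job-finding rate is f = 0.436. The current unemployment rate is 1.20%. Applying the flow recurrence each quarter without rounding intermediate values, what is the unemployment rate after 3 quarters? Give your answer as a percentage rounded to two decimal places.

With a fixed labor force, u_{t+1} = u_t + s·(1−u_t) − f·u_t = u_t·(1−s−f) + s.
Here 1−s−f = 0.534 and s = 0.030.
u_1 = 0.012000 × 0.534 + 0.030 = 0.036408.
u_2 = 0.036408 × 0.534 + 0.030 = 0.049442.
u_3 = 0.049442 × 0.534 + 0.030 = 0.056402.

Unemployment rate after three quarters ≈ 5.64%.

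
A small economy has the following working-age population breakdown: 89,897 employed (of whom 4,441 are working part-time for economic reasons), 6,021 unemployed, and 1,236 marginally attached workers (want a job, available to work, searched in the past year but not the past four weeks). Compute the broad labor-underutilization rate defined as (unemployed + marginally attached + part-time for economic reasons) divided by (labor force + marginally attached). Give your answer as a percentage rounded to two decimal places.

Labor force = 89,897 + 6,021 = 95,918.
Numerator = 6,021 + 1,236 + 4,441 = 11,698.
Denominator = 95,918 + 1,236 = 97,154.
Broad rate = 11,698 / 97,154 = 12.04%.

Broad underutilization rate ≈ 12.04%.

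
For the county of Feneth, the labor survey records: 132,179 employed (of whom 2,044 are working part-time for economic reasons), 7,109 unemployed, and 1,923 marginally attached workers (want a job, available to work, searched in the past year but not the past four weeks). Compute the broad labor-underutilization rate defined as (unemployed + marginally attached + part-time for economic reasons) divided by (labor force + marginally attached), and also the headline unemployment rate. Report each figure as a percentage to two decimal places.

Labor force = 132,179 + 7,109 = 139,288.
Numerator = 7,109 + 1,923 + 2,044 = 11,076.
Denominator = 139,288 + 1,923 = 141,211.
Broad rate = 11,076 / 141,211 = 7.84%.
Headline unemployment rate = 7,109 / 139,288 = 5.10%.

Broad underutilization rate ≈ 7.84%; headline unemployment rate ≈ 5.10%.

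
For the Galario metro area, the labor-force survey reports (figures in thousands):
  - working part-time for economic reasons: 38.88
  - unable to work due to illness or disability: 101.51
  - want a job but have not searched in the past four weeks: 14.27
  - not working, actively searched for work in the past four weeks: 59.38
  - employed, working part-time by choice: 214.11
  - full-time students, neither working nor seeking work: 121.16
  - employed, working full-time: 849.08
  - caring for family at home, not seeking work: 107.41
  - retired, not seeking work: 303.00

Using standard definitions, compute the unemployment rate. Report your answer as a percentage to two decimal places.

Employed = 38.88 + 214.11 + 849.08 = 1,102.07 thousand (anyone who worked, including part-time for economic reasons, counts as employed).
Unemployed = 59.38 thousand.
Labor force = 1,102.07 + 59.38 = 1,161.45 thousand.
Unemployment rate = 59.38 / 1,161.45 = 5.11%.

Unemployment rate ≈ 5.11%.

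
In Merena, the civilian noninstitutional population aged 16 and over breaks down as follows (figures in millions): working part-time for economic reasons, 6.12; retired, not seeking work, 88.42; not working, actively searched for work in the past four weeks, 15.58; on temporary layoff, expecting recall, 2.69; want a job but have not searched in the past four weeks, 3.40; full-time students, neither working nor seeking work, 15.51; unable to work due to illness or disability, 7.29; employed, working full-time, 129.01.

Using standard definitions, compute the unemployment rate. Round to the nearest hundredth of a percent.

Unemployment rate ≈ 11.91%.

Employed = 6.12 + 129.01 = 135.13 million (anyone who worked, including part-time for economic reasons, counts as employed).
Unemployed = 15.58 + 2.69 = 18.27 million (jobless and actively searching, or on temporary layoff).
Labor force = 135.13 + 18.27 = 153.40 million.
Unemployment rate = 18.27 / 153.40 = 11.91%.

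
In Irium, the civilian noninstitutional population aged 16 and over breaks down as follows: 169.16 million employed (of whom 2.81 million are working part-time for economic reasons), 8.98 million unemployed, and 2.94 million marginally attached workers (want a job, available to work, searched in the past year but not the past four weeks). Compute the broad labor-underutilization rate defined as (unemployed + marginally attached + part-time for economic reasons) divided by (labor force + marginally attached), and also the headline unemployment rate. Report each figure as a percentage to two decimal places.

Labor force = 169.16 + 8.98 = 178.14 million.
Numerator = 8.98 + 2.94 + 2.81 = 14.73 million.
Denominator = 178.14 + 2.94 = 181.08 million.
Broad rate = 14.73 / 181.08 = 8.13%.
Headline unemployment rate = 8.98 / 178.14 = 5.04%.

Broad underutilization rate ≈ 8.13%; headline unemployment rate ≈ 5.04%.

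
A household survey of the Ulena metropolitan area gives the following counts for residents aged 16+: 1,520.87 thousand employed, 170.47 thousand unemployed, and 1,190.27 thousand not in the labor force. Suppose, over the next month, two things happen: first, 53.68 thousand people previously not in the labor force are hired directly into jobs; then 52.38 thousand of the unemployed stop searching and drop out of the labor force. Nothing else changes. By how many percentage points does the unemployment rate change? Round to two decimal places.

The unemployment rate changes by −3.10 percentage points.

Initially, labor force = 1,520.87 + 170.47 = 1,691.34 thousand, so u = 170.47/1,691.34 = 10.08%.
After the first change, employed and labor force both rise by 53.68; unemployed unchanged → E = 1,574.55, U = 170.47, labor force = 1,745.02 thousand.
After the second change, unemployed and labor force both fall by 52.38 → E = 1,574.55, U = 118.09, labor force = 1,692.64 thousand.
New unemployment rate = 118.09 / 1,692.64 = 6.98%.
Change = 6.98% − 10.08% = −3.10 percentage points.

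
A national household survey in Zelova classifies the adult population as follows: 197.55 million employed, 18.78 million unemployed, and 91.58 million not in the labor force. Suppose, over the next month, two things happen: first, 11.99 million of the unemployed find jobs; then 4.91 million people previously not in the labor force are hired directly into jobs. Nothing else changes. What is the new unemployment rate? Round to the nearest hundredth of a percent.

New unemployment rate ≈ 3.07%.

Initially, labor force = 197.55 + 18.78 = 216.33 million, so u = 18.78/216.33 = 8.68%.
After the first change, unemployed falls and employed rises by 11.99; labor force unchanged → E = 209.54, U = 6.79, labor force = 216.33 million.
After the second change, employed and labor force both rise by 4.91; unemployed unchanged → E = 214.45, U = 6.79, labor force = 221.24 million.
New unemployment rate = 6.79 / 221.24 = 3.07%.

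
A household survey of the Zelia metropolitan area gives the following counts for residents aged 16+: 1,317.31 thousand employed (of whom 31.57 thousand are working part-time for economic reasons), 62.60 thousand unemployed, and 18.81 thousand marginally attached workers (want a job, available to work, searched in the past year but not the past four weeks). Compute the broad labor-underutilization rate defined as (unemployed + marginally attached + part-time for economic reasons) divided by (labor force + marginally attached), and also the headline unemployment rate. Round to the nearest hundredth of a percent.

Broad underutilization rate ≈ 8.08%; headline unemployment rate ≈ 4.54%.

Labor force = 1,317.31 + 62.60 = 1,379.91 thousand.
Numerator = 62.60 + 18.81 + 31.57 = 112.98 thousand.
Denominator = 1,379.91 + 18.81 = 1,398.72 thousand.
Broad rate = 112.98 / 1,398.72 = 8.08%.
Headline unemployment rate = 62.60 / 1,379.91 = 4.54%.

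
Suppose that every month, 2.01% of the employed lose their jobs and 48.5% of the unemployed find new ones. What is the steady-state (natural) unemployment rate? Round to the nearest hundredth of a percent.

Steady-state unemployment rate ≈ 3.98%.

At steady state the flows balance: s·E = f·U, so U/(E+U) = s/(s+f).
u* = 2.01 / (2.01 + 48.5) = 2.01 / 50.51 = 3.98%.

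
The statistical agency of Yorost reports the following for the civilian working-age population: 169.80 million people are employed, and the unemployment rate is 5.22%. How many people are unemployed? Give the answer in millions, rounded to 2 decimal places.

About 9.35 million are unemployed.

Let U be the number unemployed. The labor force is E + U, and U/(E+U) = 0.0522.
So U = 0.0522 × 169.80 / (1 − 0.0522) = 8.8636 / 0.9478 ≈ 9.35 million.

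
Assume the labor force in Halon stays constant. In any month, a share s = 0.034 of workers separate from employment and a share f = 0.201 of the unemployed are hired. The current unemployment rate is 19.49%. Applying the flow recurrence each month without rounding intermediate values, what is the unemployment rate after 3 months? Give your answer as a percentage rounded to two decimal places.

Unemployment rate after three months ≈ 16.72%.

With a fixed labor force, u_{t+1} = u_t + s·(1−u_t) − f·u_t = u_t·(1−s−f) + s.
Here 1−s−f = 0.765 and s = 0.034.
u_1 = 0.194900 × 0.765 + 0.034 = 0.183098.
u_2 = 0.183098 × 0.765 + 0.034 = 0.174070.
u_3 = 0.174070 × 0.765 + 0.034 = 0.167164.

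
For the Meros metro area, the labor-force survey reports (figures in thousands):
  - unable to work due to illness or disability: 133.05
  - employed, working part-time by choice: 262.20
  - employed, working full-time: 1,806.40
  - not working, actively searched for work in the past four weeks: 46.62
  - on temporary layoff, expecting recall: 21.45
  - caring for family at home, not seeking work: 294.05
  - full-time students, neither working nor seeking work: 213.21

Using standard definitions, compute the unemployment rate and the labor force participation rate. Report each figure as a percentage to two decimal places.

Unemployment rate ≈ 3.19%; labor force participation rate ≈ 76.94%.

Employed = 262.20 + 1,806.40 = 2,068.60 thousand.
Unemployed = 46.62 + 21.45 = 68.07 thousand (jobless and actively searching, or on temporary layoff).
Labor force = 2,068.60 + 68.07 = 2,136.67 thousand.
Not in labor force = 133.05 + 294.05 + 213.21 = 640.31 thousand (those not working and not actively searching are outside the labor force).
Civilian working-age population = 2,136.67 + 640.31 = 2,776.98 thousand.
Unemployment rate = 68.07 / 2,136.67 = 3.19%.
Labor force participation rate = 2,136.67 / 2,776.98 = 76.94%.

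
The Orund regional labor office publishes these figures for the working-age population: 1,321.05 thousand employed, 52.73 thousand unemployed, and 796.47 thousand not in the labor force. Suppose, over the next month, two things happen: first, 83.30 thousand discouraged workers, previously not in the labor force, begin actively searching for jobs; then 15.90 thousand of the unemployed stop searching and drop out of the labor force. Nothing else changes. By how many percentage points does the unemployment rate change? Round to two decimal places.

The unemployment rate changes by +4.50 percentage points.

Initially, labor force = 1,321.05 + 52.73 = 1,373.78 thousand, so u = 52.73/1,373.78 = 3.84%.
After the first change, unemployed and labor force both rise by 83.30 → E = 1,321.05, U = 136.03, labor force = 1,457.08 thousand.
After the second change, unemployed and labor force both fall by 15.90 → E = 1,321.05, U = 120.13, labor force = 1,441.18 thousand.
New unemployment rate = 120.13 / 1,441.18 = 8.34%.
Change = 8.34% − 3.84% = +4.50 percentage points.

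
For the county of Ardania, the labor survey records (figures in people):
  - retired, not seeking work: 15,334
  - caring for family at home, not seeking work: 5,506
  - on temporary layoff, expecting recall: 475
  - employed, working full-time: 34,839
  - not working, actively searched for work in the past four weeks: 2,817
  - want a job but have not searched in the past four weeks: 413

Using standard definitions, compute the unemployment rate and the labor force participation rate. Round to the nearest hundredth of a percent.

Employed = 34,839.
Unemployed = 475 + 2,817 = 3,292 (jobless and actively searching, or on temporary layoff).
Labor force = 34,839 + 3,292 = 38,131.
Not in labor force = 15,334 + 5,506 + 413 = 21,253 (those not working and not actively searching are outside the labor force — including those who want a job but have given up searching).
Civilian working-age population = 38,131 + 21,253 = 59,384.
Unemployment rate = 3,292 / 38,131 = 8.63%.
Labor force participation rate = 38,131 / 59,384 = 64.21%.

Unemployment rate ≈ 8.63%; labor force participation rate ≈ 64.21%.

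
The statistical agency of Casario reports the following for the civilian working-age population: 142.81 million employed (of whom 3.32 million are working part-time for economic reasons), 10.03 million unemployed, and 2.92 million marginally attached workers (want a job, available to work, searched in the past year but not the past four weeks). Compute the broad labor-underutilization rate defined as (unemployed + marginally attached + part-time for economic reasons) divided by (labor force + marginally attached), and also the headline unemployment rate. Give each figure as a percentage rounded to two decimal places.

Labor force = 142.81 + 10.03 = 152.84 million.
Numerator = 10.03 + 2.92 + 3.32 = 16.27 million.
Denominator = 152.84 + 2.92 = 155.76 million.
Broad rate = 16.27 / 155.76 = 10.45%.
Headline unemployment rate = 10.03 / 152.84 = 6.56%.

Broad underutilization rate ≈ 10.45%; headline unemployment rate ≈ 6.56%.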